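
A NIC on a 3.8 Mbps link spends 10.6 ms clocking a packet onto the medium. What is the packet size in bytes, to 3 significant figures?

L = R × t_tx = 3800000 b/s × 0.0106 s = 40280 bits.
In bytes: 40280 / 8 = 5040 bytes.

5040 bytes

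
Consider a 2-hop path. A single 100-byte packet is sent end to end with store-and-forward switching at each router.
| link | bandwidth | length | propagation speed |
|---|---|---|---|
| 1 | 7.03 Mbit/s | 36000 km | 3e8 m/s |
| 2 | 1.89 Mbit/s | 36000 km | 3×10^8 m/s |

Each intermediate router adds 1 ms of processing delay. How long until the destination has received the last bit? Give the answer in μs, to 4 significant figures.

L = 100 × 8 = 800 bits.
Transmission delays (L/R per hop): 113.798, 423.28 μs; sum = 537.078 μs.
Propagation delays (d/s per hop): 120000, 120000 μs; sum = 240000 μs.
Processing at 1 router(s): 1 × 1 ms = 1000 μs.
End-to-end = 241500 μs.

241500 μs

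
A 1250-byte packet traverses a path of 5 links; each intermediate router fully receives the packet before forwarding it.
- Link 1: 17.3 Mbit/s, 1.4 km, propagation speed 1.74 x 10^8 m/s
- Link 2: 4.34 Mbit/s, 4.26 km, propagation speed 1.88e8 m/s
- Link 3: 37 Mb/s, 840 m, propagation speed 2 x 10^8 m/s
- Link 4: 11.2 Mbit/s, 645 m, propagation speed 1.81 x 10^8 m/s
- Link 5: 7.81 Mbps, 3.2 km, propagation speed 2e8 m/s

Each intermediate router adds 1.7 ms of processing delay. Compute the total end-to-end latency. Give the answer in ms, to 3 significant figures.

L = 1250 × 8 = 10000 bits.
Transmission delays (L/R per hop): 0.578035, 2.30415, 0.27027, 0.892857, 1.28041 ms; sum = 5.32572 ms.
Propagation delays (d/s per hop): 0.00804598, 0.0226596, 0.0042, 0.00356354, 0.016 ms; sum = 0.0544691 ms.
Processing at 4 router(s): 4 × 1.7 ms = 6.8 ms.
End-to-end = 12.2 ms.

12.2 ms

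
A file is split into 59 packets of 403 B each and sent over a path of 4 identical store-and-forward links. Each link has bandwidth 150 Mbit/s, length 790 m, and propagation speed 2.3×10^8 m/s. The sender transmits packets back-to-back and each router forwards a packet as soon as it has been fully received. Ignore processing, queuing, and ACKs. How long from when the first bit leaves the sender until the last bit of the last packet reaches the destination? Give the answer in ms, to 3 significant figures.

1.35 ms

Per-hop transmission t_tx = L/R = 3224/150000000 = 0.0214933 ms.
Per-hop propagation t_prop = 790/2.3e+08 = 0.00343478 ms.
Pipeline fill: first packet needs 4·t_tx to clear all hops; remaining 58 packets each add one t_tx.
Total = (4+59-1)·t_tx + 4·t_prop = 62·0.0214933 + 4·0.00343478 = 1.35 ms.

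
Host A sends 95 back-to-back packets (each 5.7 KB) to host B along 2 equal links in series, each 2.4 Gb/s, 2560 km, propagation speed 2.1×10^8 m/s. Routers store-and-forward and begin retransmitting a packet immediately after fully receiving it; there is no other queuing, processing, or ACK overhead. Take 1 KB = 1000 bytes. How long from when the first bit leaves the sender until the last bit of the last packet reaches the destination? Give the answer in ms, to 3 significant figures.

Per-hop transmission t_tx = L/R = 45600/2400000000 = 0.019 ms.
Per-hop propagation t_prop = 2560000/210000000 = 12.1905 ms.
Pipeline fill: first packet needs 2·t_tx to clear all hops; remaining 94 packets each add one t_tx.
Total = (2+95-1)·t_tx + 2·t_prop = 96·0.019 + 2·12.1905 = 26.2 ms.

26.2 ms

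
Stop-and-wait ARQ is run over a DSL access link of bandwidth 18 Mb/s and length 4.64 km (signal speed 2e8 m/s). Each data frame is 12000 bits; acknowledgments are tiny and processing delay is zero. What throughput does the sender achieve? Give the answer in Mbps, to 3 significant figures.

16.8 Mbps

t_tx = L/R = 12000/18000000 = 0.000666667 s.
t_prop = 4640/200000000 = 2.32e-05 s; RTT = 4.64e-05 s.
Cycle = t_tx + RTT = 0.000713067 s.
Throughput = L / cycle = 12000 / 0.000713067 = 16.8 Mbps.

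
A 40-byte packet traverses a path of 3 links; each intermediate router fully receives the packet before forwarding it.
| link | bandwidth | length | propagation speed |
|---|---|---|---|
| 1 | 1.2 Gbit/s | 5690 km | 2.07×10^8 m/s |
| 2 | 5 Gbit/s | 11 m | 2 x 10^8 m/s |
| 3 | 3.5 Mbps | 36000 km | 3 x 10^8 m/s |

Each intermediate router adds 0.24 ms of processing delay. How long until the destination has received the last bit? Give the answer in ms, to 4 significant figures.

148.1 ms

L = 40 × 8 = 320 bits.
Transmission delays (L/R per hop): 0.000266667, 6.4e-05, 0.0914286 ms; sum = 0.0917592 ms.
Propagation delays (d/s per hop): 27.4879, 5.5e-05, 120 ms; sum = 147.488 ms.
Processing at 2 router(s): 2 × 0.24 ms = 0.48 ms.
End-to-end = 148.1 ms.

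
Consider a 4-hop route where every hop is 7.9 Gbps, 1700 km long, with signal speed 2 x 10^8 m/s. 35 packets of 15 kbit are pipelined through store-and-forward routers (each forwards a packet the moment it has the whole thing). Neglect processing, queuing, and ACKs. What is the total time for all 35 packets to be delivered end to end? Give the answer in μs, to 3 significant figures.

34100 μs

Per-hop transmission t_tx = L/R = 15000/7900000000 = 1.89873 μs.
Per-hop propagation t_prop = 1700000/200000000 = 8500 μs.
Pipeline fill: first packet needs 4·t_tx to clear all hops; remaining 34 packets each add one t_tx.
Total = (4+35-1)·t_tx + 4·t_prop = 38·1.89873 + 4·8500 = 34100 μs.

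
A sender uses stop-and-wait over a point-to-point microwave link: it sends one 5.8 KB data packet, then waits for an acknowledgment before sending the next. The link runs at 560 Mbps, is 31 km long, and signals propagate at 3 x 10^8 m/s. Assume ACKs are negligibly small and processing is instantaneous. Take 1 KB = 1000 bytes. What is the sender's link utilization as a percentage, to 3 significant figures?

28.6 %

t_tx = L/R = 46400/560000000 = 8.28571e-05 s.
t_prop = 31000/300000000 = 0.000103333 s; RTT = 0.000206667 s.
Cycle = t_tx + RTT = 0.000289524 s.
Utilization = t_tx / cycle = 8.28571e-05/0.000289524 = 28.6 %.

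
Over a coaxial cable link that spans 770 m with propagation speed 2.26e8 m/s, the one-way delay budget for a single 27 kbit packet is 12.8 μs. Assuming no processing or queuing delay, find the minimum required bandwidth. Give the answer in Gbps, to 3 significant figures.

2.87 Gbps

Propagation delay = 770 / 2.26e+08 = 3.40708 μs.
Transmission budget = 12.8 − 3.40708 = 9.39292 μs.
R ≥ L / t_tx = 27000 bits / 9.39292e-06 s = 2.87 Gbps.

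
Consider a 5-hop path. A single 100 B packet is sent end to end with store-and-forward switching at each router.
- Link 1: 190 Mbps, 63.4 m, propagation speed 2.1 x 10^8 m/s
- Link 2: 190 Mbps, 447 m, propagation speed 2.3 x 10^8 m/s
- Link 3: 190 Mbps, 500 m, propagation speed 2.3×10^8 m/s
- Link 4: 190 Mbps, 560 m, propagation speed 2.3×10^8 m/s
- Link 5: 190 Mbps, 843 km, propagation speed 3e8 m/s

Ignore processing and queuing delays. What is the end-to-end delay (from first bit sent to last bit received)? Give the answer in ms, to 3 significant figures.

L = 100 × 8 = 800 bits.
Transmission delay per hop = L/R = 800/190000000 = 0.00421053 ms; 5 hops → 0.0210526 ms.
Propagation delays (d/s per hop): 0.000301905, 0.00194348, 0.00217391, 0.00243478, 2.81 ms; sum = 2.81685 ms.
End-to-end = 2.84 ms.

2.84 ms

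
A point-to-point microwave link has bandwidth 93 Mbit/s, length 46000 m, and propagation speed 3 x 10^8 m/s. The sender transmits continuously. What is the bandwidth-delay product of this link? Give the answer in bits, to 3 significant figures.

14300 bits

Propagation delay = 46000 / 300000000 = 0.000153333 s.
BDP = R × t_prop = 93000000 × 0.000153333 = 14260 bits.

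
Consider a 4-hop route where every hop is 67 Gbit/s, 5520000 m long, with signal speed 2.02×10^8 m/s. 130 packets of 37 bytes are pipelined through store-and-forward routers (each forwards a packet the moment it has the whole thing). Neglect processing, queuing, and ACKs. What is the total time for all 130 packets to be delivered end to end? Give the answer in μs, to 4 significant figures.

Per-hop transmission t_tx = L/R = 296/67000000000 = 0.00441791 μs.
Per-hop propagation t_prop = 5520000/202000000 = 27326.7 μs.
Pipeline fill: first packet needs 4·t_tx to clear all hops; remaining 129 packets each add one t_tx.
Total = (4+130-1)·t_tx + 4·t_prop = 133·0.00441791 + 4·27326.7 = 109300 μs.

109300 μs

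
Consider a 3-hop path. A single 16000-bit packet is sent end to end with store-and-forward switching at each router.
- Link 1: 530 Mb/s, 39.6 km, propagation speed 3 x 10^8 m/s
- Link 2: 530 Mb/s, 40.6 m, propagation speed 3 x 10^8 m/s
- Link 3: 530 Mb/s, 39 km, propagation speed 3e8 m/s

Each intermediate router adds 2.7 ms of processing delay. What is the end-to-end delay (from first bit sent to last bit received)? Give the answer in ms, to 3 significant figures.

5.75 ms

Transmission delay per hop = L/R = 16000/530000000 = 0.0301887 ms; 3 hops → 0.090566 ms.
Propagation delays (d/s per hop): 0.132, 0.000135333, 0.13 ms; sum = 0.262135 ms.
Processing at 2 router(s): 2 × 2.7 ms = 5.4 ms.
End-to-end = 5.75 ms.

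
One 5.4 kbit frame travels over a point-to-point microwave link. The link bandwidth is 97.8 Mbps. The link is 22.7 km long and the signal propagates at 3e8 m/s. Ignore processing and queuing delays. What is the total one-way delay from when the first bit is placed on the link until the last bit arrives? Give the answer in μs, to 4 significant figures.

130.9 μs

L = 5400 bits.
Transmission delay = L/R = 5400 / 97800000 = 55.2147 μs.
Propagation delay = d/s = 22700 m / 300000000 m/s = 75.6667 μs.
Total = 130.9 μs.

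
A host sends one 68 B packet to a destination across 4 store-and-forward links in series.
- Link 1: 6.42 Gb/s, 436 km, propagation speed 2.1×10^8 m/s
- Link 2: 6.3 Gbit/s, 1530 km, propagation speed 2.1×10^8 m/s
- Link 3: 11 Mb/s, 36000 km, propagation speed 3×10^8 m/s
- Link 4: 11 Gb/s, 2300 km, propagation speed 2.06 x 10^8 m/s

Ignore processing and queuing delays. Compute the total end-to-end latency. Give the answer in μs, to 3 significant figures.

L = 68 × 8 = 544 bits.
Transmission delays (L/R per hop): 0.0847352, 0.0863492, 49.4545, 0.0494545 μs; sum = 49.6751 μs.
Propagation delays (d/s per hop): 2076.19, 7285.71, 120000, 11165 μs; sum = 140527 μs.
End-to-end = 141000 μs.

141000 μs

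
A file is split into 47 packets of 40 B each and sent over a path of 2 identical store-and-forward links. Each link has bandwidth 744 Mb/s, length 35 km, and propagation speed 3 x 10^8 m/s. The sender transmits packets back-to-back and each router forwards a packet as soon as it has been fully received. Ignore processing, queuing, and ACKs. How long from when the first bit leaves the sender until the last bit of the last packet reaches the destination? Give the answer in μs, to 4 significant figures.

254.0 μs

Per-hop transmission t_tx = L/R = 320/744000000 = 0.430108 μs.
Per-hop propagation t_prop = 35000/300000000 = 116.667 μs.
Pipeline fill: first packet needs 2·t_tx to clear all hops; remaining 46 packets each add one t_tx.
Total = (2+47-1)·t_tx + 2·t_prop = 48·0.430108 + 2·116.667 = 254.0 μs.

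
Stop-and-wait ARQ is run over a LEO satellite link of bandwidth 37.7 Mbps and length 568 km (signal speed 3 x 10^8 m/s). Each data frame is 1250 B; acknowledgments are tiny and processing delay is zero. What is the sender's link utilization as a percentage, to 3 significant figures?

6.55 %

t_tx = L/R = 10000/37700000 = 0.000265252 s.
t_prop = 568000/300000000 = 0.00189333 s; RTT = 0.00378667 s.
Cycle = t_tx + RTT = 0.00405192 s.
Utilization = t_tx / cycle = 0.000265252/0.00405192 = 6.55 %.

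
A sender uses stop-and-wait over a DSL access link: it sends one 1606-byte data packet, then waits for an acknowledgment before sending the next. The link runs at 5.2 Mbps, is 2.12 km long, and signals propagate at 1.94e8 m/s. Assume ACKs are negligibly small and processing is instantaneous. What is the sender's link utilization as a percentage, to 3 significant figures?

99.1 %

t_tx = L/R = 12848/5200000 = 0.00247077 s.
t_prop = 2120/194000000 = 1.09278e-05 s; RTT = 2.18557e-05 s.
Cycle = t_tx + RTT = 0.00249262 s.
Utilization = t_tx / cycle = 0.00247077/0.00249262 = 99.1 %.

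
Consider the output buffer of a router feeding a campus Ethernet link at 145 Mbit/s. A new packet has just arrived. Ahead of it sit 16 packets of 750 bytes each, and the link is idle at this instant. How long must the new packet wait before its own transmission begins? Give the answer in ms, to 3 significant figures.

Each queued packet: L/R = 6000/145000000 = 0.0413793 ms.
16 queued → 0.662069 ms.
Queuing delay = 0.662 ms.

0.662 ms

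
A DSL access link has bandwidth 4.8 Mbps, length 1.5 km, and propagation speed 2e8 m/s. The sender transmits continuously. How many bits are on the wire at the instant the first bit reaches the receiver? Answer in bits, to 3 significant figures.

36.0 bits

Propagation delay = 1500 / 200000000 = 7.5e-06 s.
BDP = R × t_prop = 4800000 × 7.5e-06 = 36 bits.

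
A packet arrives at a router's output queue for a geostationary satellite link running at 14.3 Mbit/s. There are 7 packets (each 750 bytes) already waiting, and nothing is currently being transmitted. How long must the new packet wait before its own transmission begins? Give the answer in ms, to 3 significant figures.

2.94 ms

Each queued packet: L/R = 6000/14300000 = 0.41958 ms.
7 queued → 2.93706 ms.
Queuing delay = 2.94 ms.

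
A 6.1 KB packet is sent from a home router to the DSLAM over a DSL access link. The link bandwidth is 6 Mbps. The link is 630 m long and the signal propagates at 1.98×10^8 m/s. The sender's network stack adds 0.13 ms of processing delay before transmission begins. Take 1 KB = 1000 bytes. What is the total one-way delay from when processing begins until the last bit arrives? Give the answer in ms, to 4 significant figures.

L = 48800 bits.
Transmission delay = L/R = 48800 / 6000000 = 8.13333 ms.
Propagation delay = d/s = 630 m / 198000000 m/s = 0.00318182 ms.
Plus processing delay 0.13 ms = 0.13 ms.
Total = 8.267 ms.

8.267 ms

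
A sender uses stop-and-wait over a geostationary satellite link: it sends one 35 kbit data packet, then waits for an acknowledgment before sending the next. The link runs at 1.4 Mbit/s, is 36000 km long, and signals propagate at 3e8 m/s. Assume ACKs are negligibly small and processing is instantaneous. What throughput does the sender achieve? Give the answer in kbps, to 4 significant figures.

t_tx = L/R = 35000/1400000 = 0.025 s.
t_prop = 36000000/300000000 = 0.12 s; RTT = 0.24 s.
Cycle = t_tx + RTT = 0.265 s.
Throughput = L / cycle = 35000 / 0.265 = 132.1 kbps.

132.1 kbps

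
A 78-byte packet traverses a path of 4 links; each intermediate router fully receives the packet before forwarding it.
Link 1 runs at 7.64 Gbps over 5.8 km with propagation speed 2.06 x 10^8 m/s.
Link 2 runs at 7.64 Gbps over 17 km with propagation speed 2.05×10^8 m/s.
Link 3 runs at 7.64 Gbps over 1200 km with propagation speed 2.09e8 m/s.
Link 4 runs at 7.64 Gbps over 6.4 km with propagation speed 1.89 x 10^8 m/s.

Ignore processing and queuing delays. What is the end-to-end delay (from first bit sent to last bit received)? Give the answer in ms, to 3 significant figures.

L = 78 × 8 = 624 bits.
Transmission delay per hop = L/R = 624/7640000000 = 8.16754e-05 ms; 4 hops → 0.000326702 ms.
Propagation delays (d/s per hop): 0.0281553, 0.0829268, 5.74163, 0.0338624 ms; sum = 5.88657 ms.
End-to-end = 5.89 ms.

5.89 ms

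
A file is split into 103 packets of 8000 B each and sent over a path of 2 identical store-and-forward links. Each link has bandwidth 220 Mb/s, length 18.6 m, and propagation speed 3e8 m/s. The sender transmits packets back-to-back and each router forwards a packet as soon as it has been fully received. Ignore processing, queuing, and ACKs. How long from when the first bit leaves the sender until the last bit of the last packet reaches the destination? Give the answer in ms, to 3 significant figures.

30.3 ms

Per-hop transmission t_tx = L/R = 64000/220000000 = 0.290909 ms.
Per-hop propagation t_prop = 18.6/300000000 = 6.2e-05 ms.
Pipeline fill: first packet needs 2·t_tx to clear all hops; remaining 102 packets each add one t_tx.
Total = (2+103-1)·t_tx + 2·t_prop = 104·0.290909 + 2·6.2e-05 = 30.3 ms.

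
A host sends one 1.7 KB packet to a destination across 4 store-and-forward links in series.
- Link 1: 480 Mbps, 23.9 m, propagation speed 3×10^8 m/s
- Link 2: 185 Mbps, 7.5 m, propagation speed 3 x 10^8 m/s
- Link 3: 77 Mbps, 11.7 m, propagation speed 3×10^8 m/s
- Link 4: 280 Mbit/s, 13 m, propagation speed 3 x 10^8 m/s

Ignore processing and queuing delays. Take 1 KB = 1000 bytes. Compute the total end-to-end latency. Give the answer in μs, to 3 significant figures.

327 μs

L = 13600 bits.
Transmission delays (L/R per hop): 28.3333, 73.5135, 176.623, 48.5714 μs; sum = 327.042 μs.
Propagation delays (d/s per hop): 0.0796667, 0.025, 0.039, 0.0433333 μs; sum = 0.187 μs.
End-to-end = 327 μs.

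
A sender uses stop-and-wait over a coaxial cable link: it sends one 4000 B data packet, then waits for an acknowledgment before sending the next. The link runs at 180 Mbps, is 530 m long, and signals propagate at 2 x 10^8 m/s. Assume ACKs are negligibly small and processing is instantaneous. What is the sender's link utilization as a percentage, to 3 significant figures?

97.1 %

t_tx = L/R = 32000/180000000 = 0.000177778 s.
t_prop = 530/200000000 = 2.65e-06 s; RTT = 5.3e-06 s.
Cycle = t_tx + RTT = 0.000183078 s.
Utilization = t_tx / cycle = 0.000177778/0.000183078 = 97.1 %.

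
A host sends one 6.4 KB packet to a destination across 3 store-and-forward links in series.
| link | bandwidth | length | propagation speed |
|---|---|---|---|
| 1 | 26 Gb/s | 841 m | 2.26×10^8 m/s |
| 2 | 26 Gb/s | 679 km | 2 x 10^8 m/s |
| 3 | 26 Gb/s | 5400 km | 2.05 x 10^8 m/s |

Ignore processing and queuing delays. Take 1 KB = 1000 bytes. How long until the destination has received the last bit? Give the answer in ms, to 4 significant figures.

29.75 ms

L = 51200 bits.
Transmission delay per hop = L/R = 51200/26000000000 = 0.00196923 ms; 3 hops → 0.00590769 ms.
Propagation delays (d/s per hop): 0.00372124, 3.395, 26.3415 ms; sum = 29.7402 ms.
End-to-end = 29.75 ms.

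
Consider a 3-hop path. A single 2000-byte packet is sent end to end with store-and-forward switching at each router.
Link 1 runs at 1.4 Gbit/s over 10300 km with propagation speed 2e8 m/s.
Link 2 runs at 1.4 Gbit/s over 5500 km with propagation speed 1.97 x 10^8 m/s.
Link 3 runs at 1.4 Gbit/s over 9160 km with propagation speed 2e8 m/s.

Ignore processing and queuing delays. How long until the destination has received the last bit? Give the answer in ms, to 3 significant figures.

L = 2000 × 8 = 16000 bits.
Transmission delay per hop = L/R = 16000/1400000000 = 0.0114286 ms; 3 hops → 0.0342857 ms.
Propagation delays (d/s per hop): 51.5, 27.9188, 45.8 ms; sum = 125.219 ms.
End-to-end = 125 ms.

125 ms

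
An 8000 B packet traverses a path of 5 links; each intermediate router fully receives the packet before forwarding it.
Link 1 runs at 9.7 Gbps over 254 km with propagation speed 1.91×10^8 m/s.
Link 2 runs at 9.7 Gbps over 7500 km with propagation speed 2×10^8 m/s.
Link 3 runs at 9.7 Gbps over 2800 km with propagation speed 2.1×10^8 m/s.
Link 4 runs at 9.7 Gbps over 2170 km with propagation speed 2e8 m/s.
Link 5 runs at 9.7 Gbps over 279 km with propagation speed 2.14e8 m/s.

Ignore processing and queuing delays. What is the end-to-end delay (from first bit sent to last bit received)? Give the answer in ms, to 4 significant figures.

64.35 ms

L = 8000 × 8 = 64000 bits.
Transmission delay per hop = L/R = 64000/9700000000 = 0.00659794 ms; 5 hops → 0.0329897 ms.
Propagation delays (d/s per hop): 1.32984, 37.5, 13.3333, 10.85, 1.30374 ms; sum = 64.3169 ms.
End-to-end = 64.35 ms.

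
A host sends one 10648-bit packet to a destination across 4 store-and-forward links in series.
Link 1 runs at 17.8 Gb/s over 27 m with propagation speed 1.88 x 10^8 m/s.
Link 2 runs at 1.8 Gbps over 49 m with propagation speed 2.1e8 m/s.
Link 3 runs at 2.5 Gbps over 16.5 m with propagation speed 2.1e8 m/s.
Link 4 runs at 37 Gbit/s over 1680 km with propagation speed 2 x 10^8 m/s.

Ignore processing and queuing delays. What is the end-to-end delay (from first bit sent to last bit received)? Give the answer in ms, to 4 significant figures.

8.412 ms

Transmission delays (L/R per hop): 0.000598202, 0.00591556, 0.0042592, 0.000287784 ms; sum = 0.0110607 ms.
Propagation delays (d/s per hop): 0.000143617, 0.000233333, 7.85714e-05, 8.4 ms; sum = 8.40046 ms.
End-to-end = 8.412 ms.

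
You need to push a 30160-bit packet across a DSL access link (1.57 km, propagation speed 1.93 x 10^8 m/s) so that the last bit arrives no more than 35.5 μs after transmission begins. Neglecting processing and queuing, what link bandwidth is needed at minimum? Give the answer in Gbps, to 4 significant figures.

1.102 Gbps

Propagation delay = 1570 / 193000000 = 8.13472 μs.
Transmission budget = 35.5 − 8.13472 = 27.3653 μs.
R ≥ L / t_tx = 30160 bits / 2.73653e-05 s = 1.102 Gbps.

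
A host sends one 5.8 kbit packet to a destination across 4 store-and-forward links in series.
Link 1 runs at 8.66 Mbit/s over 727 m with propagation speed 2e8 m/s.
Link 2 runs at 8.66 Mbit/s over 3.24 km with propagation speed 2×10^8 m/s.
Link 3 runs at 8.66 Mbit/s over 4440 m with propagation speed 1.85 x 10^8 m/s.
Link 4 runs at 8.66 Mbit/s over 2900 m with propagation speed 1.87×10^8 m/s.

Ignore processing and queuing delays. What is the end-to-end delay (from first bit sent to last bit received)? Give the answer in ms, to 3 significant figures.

2.74 ms

L = 5800 bits.
Transmission delay per hop = L/R = 5800/8660000 = 0.669746 ms; 4 hops → 2.67898 ms.
Propagation delays (d/s per hop): 0.003635, 0.0162, 0.024, 0.015508 ms; sum = 0.059343 ms.
End-to-end = 2.74 ms.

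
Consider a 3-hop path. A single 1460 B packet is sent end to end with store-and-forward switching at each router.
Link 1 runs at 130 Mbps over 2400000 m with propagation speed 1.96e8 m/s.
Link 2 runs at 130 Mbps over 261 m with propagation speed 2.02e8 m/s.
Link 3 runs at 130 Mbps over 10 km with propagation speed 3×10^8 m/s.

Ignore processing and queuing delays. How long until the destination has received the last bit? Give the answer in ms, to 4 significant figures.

12.55 ms

L = 1460 × 8 = 11680 bits.
Transmission delay per hop = L/R = 11680/130000000 = 0.0898462 ms; 3 hops → 0.269538 ms.
Propagation delays (d/s per hop): 12.2449, 0.00129208, 0.0333333 ms; sum = 12.2795 ms.
End-to-end = 12.55 ms.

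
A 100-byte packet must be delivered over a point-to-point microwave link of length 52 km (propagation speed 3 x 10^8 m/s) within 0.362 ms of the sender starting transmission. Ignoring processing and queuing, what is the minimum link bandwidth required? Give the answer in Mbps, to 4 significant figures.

L = 800 bits.
Propagation delay = 52000 / 300000000 = 0.173333 ms.
Transmission budget = 0.362 − 0.173333 = 0.188667 ms.
R ≥ L / t_tx = 800 bits / 0.000188667 s = 4.240 Mbps.

4.240 Mbps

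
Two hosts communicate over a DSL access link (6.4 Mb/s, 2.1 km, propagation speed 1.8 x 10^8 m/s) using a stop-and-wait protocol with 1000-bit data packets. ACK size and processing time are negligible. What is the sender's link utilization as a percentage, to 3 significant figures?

t_tx = L/R = 1000/6400000 = 0.00015625 s.
t_prop = 2100/180000000 = 1.16667e-05 s; RTT = 2.33333e-05 s.
Cycle = t_tx + RTT = 0.000179583 s.
Utilization = t_tx / cycle = 0.00015625/0.000179583 = 87.0 %.

87.0 %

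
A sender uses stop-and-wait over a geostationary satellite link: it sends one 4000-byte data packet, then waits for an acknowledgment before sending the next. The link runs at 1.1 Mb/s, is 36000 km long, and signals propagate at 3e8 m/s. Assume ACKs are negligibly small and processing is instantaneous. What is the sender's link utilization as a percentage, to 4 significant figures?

10.81 %

t_tx = L/R = 32000/1100000 = 0.0290909 s.
t_prop = 36000000/300000000 = 0.12 s; RTT = 0.24 s.
Cycle = t_tx + RTT = 0.269091 s.
Utilization = t_tx / cycle = 0.0290909/0.269091 = 10.81 %.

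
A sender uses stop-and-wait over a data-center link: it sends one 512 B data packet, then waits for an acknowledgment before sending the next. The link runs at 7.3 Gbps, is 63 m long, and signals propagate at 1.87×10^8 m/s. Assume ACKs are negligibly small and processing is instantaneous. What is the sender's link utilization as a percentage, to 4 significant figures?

t_tx = L/R = 4096/7300000000 = 5.61096e-07 s.
t_prop = 63/187000000 = 3.36898e-07 s; RTT = 6.73797e-07 s.
Cycle = t_tx + RTT = 1.23489e-06 s.
Utilization = t_tx / cycle = 5.61096e-07/1.23489e-06 = 45.44 %.

45.44 %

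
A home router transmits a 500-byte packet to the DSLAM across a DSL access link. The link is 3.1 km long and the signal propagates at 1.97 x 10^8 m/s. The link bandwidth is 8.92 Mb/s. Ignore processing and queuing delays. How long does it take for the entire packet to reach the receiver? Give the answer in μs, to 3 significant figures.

L = 500 × 8 = 4000 bits.
Transmission delay = L/R = 4000 / 8920000 = 448.43 μs.
Propagation delay = d/s = 3100 m / 197000000 m/s = 15.736 μs.
Total = 464 μs.

464 μs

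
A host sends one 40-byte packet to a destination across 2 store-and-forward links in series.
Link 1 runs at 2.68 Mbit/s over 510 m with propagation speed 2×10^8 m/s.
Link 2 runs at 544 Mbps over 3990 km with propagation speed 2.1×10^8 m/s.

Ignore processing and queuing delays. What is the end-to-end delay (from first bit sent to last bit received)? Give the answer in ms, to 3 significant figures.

19.1 ms

L = 40 × 8 = 320 bits.
Transmission delays (L/R per hop): 0.119403, 0.000588235 ms; sum = 0.119991 ms.
Propagation delays (d/s per hop): 0.00255, 19 ms; sum = 19.0026 ms.
End-to-end = 19.1 ms.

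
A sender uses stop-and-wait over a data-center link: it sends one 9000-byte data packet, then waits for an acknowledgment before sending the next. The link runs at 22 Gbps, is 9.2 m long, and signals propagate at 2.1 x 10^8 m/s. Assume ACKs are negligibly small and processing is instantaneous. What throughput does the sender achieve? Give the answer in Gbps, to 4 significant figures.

t_tx = L/R = 72000/22000000000 = 3.27273e-06 s.
t_prop = 9.2/210000000 = 4.38095e-08 s; RTT = 8.7619e-08 s.
Cycle = t_tx + RTT = 3.36035e-06 s.
Throughput = L / cycle = 72000 / 3.36035e-06 = 21.43 Gbps.

21.43 Gbps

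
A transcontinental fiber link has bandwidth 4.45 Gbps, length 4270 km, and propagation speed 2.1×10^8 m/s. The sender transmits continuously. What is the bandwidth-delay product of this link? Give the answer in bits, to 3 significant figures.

90500000 bits

Propagation delay = 4270000 / 210000000 = 0.0203333 s.
BDP = R × t_prop = 4450000000 × 0.0203333 = 90483300 bits.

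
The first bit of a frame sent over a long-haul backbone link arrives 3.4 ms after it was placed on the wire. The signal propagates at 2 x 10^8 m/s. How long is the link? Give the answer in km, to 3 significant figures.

d = s × t_prop = 200000000 × 0.0034 = 680 km.

680 km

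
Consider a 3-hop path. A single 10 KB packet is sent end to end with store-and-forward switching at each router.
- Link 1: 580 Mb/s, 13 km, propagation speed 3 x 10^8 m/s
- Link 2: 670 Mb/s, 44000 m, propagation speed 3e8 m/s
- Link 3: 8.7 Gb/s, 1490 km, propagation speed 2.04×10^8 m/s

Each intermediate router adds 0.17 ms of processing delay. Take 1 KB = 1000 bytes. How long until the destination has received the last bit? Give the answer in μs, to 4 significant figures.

L = 80000 bits.
Transmission delays (L/R per hop): 137.931, 119.403, 9.1954 μs; sum = 266.529 μs.
Propagation delays (d/s per hop): 43.3333, 146.667, 7303.92 μs; sum = 7493.92 μs.
Processing at 2 router(s): 2 × 0.17 ms = 340 μs.
End-to-end = 8100 μs.

8100 μs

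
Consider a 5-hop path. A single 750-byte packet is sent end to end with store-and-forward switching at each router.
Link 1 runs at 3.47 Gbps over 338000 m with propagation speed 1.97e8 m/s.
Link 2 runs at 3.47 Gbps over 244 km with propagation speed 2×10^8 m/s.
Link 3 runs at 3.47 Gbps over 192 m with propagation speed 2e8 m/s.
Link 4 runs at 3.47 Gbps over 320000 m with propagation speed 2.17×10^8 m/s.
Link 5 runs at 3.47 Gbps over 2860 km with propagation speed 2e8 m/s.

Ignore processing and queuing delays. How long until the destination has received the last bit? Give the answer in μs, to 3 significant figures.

18700 μs

L = 750 × 8 = 6000 bits.
Transmission delay per hop = L/R = 6000/3470000000 = 1.72911 μs; 5 hops → 8.64553 μs.
Propagation delays (d/s per hop): 1715.74, 1220, 0.96, 1474.65, 14300 μs; sum = 18711.4 μs.
End-to-end = 18700 μs.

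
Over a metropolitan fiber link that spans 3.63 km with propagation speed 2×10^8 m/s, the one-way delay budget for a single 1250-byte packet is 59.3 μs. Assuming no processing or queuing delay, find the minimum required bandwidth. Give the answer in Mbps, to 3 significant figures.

L = 10000 bits.
Propagation delay = 3630 / 200000000 = 18.15 μs.
Transmission budget = 59.3 − 18.15 = 41.15 μs.
R ≥ L / t_tx = 10000 bits / 4.115e-05 s = 243 Mbps.

243 Mbps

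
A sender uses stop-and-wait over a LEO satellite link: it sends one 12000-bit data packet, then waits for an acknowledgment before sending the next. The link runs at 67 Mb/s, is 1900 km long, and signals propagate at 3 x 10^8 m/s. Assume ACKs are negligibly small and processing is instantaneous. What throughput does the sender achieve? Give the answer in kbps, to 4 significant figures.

934.2 kbps

t_tx = L/R = 12000/67000000 = 0.000179104 s.
t_prop = 1900000/300000000 = 0.00633333 s; RTT = 0.0126667 s.
Cycle = t_tx + RTT = 0.0128458 s.
Throughput = L / cycle = 12000 / 0.0128458 = 934.2 kbps.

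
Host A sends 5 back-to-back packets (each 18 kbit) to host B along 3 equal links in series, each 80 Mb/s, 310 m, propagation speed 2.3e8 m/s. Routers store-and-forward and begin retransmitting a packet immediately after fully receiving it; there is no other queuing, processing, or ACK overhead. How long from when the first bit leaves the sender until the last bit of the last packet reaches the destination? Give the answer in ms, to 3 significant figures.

1.58 ms

Per-hop transmission t_tx = L/R = 18000/80000000 = 0.225 ms.
Per-hop propagation t_prop = 310/2.3e+08 = 0.00134783 ms.
Pipeline fill: first packet needs 3·t_tx to clear all hops; remaining 4 packets each add one t_tx.
Total = (3+5-1)·t_tx + 3·t_prop = 7·0.225 + 3·0.00134783 = 1.58 ms.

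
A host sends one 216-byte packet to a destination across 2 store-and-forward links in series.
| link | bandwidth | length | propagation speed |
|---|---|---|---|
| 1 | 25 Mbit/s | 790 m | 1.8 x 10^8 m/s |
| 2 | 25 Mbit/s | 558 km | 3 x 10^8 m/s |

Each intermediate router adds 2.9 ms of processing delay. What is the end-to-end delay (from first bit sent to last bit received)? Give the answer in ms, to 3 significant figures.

L = 216 × 8 = 1728 bits.
Transmission delay per hop = L/R = 1728/25000000 = 0.06912 ms; 2 hops → 0.13824 ms.
Propagation delays (d/s per hop): 0.00438889, 1.86 ms; sum = 1.86439 ms.
Processing at 1 router(s): 1 × 2.9 ms = 2.9 ms.
End-to-end = 4.90 ms.

4.90 ms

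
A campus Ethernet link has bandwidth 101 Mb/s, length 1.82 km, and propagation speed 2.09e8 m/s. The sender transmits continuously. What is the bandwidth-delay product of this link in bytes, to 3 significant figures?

110 bytes

Propagation delay = 1820 / 209000000 = 8.70813e-06 s.
BDP = R × t_prop = 101000000 × 8.70813e-06 = 879.522 bits.
In bytes: 879.522/8 = 110 bytes.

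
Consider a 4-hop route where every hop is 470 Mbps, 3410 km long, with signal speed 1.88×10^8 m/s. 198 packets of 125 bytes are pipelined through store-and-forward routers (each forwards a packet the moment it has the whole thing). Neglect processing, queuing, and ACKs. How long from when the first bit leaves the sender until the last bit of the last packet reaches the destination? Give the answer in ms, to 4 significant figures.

Per-hop transmission t_tx = L/R = 1000/470000000 = 0.00212766 ms.
Per-hop propagation t_prop = 3410000/188000000 = 18.1383 ms.
Pipeline fill: first packet needs 4·t_tx to clear all hops; remaining 197 packets each add one t_tx.
Total = (4+198-1)·t_tx + 4·t_prop = 201·0.00212766 + 4·18.1383 = 72.98 ms.

72.98 ms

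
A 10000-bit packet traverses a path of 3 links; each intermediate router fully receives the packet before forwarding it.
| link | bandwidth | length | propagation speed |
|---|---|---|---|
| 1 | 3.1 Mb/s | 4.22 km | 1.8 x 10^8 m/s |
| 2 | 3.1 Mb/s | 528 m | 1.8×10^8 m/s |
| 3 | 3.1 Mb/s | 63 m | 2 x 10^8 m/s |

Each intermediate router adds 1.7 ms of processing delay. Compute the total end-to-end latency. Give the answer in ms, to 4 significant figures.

13.10 ms

Transmission delay per hop = L/R = 10000/3100000 = 3.22581 ms; 3 hops → 9.67742 ms.
Propagation delays (d/s per hop): 0.0234444, 0.00293333, 0.000315 ms; sum = 0.0266928 ms.
Processing at 2 router(s): 2 × 1.7 ms = 3.4 ms.
End-to-end = 13.10 ms.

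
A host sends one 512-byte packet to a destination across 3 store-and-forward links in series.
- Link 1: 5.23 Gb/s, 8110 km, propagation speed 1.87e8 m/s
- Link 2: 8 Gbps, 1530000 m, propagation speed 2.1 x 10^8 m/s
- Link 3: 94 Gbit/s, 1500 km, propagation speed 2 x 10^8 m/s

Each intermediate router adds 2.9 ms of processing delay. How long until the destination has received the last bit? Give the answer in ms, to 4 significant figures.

L = 512 × 8 = 4096 bits.
Transmission delays (L/R per hop): 0.000783174, 0.000512, 4.35745e-05 ms; sum = 0.00133875 ms.
Propagation delays (d/s per hop): 43.369, 7.28571, 7.5 ms; sum = 58.1547 ms.
Processing at 2 router(s): 2 × 2.9 ms = 5.8 ms.
End-to-end = 63.96 ms.

63.96 ms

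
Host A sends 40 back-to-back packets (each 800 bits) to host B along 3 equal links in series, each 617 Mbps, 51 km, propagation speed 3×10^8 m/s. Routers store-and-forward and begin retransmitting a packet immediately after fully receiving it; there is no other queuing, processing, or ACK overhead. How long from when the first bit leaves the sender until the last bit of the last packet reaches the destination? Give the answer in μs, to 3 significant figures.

Per-hop transmission t_tx = L/R = 800/617000000 = 1.2966 μs.
Per-hop propagation t_prop = 51000/300000000 = 170 μs.
Pipeline fill: first packet needs 3·t_tx to clear all hops; remaining 39 packets each add one t_tx.
Total = (3+40-1)·t_tx + 3·t_prop = 42·1.2966 + 3·170 = 564 μs.

564 μs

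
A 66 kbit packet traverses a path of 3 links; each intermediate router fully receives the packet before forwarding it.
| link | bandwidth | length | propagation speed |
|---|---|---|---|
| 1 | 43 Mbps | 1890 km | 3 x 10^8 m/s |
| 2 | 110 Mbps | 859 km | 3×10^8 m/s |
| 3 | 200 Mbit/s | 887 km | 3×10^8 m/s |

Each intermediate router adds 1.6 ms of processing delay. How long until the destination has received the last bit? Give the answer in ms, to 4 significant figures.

17.78 ms

L = 66000 bits.
Transmission delays (L/R per hop): 1.53488, 0.6, 0.33 ms; sum = 2.46488 ms.
Propagation delays (d/s per hop): 6.3, 2.86333, 2.95667 ms; sum = 12.12 ms.
Processing at 2 router(s): 2 × 1.6 ms = 3.2 ms.
End-to-end = 17.78 ms.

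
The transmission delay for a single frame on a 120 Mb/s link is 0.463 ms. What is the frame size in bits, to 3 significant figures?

L = R × t_tx = 120000000 b/s × 0.000463 s = 55560 bits.

55600 bits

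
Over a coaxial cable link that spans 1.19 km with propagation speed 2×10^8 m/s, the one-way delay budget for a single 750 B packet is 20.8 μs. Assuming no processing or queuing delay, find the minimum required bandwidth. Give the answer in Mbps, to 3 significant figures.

L = 6000 bits.
Propagation delay = 1190 / 200000000 = 5.95 μs.
Transmission budget = 20.8 − 5.95 = 14.85 μs.
R ≥ L / t_tx = 6000 bits / 1.485e-05 s = 404 Mbps.

404 Mbps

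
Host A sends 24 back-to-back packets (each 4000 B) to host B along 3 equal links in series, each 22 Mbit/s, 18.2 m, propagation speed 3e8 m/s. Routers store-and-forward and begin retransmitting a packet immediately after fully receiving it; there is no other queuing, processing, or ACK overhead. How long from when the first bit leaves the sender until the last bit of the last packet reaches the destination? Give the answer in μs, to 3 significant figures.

37800 μs

Per-hop transmission t_tx = L/R = 32000/22000000 = 1454.55 μs.
Per-hop propagation t_prop = 18.2/300000000 = 0.0606667 μs.
Pipeline fill: first packet needs 3·t_tx to clear all hops; remaining 23 packets each add one t_tx.
Total = (3+24-1)·t_tx + 3·t_prop = 26·1454.55 + 3·0.0606667 = 37800 μs.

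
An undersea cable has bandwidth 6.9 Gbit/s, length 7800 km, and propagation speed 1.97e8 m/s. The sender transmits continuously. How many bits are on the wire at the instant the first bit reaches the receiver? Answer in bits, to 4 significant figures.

Propagation delay = 7800000 / 197000000 = 0.0395939 s.
BDP = R × t_prop = 6900000000 × 0.0395939 = 273198000 bits.

273200000 bits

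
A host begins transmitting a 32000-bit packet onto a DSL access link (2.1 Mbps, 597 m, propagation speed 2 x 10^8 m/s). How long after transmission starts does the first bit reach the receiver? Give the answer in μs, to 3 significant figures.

2.99 μs

First bit experiences only propagation delay: d/s = 597/200000000 = 2.99 μs.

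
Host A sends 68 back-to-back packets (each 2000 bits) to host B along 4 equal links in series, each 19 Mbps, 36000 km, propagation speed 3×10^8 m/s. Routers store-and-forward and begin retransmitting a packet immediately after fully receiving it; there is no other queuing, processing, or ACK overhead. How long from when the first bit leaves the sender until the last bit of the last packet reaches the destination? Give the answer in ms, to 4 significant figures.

Per-hop transmission t_tx = L/R = 2000/19000000 = 0.105263 ms.
Per-hop propagation t_prop = 36000000/300000000 = 120 ms.
Pipeline fill: first packet needs 4·t_tx to clear all hops; remaining 67 packets each add one t_tx.
Total = (4+68-1)·t_tx + 4·t_prop = 71·0.105263 + 4·120 = 487.5 ms.

487.5 ms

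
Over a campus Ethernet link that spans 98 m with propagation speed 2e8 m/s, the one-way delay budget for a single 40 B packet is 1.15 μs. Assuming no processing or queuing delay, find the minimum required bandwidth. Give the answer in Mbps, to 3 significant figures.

485 Mbps

L = 320 bits.
Propagation delay = 98 / 200000000 = 0.49 μs.
Transmission budget = 1.15 − 0.49 = 0.66 μs.
R ≥ L / t_tx = 320 bits / 6.6e-07 s = 485 Mbps.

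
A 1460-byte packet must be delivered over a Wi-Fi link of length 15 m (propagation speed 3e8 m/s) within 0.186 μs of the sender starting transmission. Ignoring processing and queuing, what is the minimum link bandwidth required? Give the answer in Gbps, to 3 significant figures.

L = 11680 bits.
Propagation delay = 15 / 300000000 = 0.05 μs.
Transmission budget = 0.186 − 0.05 = 0.136 μs.
R ≥ L / t_tx = 11680 bits / 1.36e-07 s = 85.9 Gbps.

85.9 Gbps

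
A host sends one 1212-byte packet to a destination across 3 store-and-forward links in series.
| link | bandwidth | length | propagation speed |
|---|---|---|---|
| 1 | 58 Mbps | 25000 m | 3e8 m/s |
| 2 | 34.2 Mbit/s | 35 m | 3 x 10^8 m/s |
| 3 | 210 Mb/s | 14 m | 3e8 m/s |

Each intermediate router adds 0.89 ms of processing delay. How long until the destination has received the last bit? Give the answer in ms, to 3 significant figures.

2.36 ms

L = 1212 × 8 = 9696 bits.
Transmission delays (L/R per hop): 0.167172, 0.283509, 0.0461714 ms; sum = 0.496853 ms.
Propagation delays (d/s per hop): 0.0833333, 0.000116667, 4.66667e-05 ms; sum = 0.0834967 ms.
Processing at 2 router(s): 2 × 0.89 ms = 1.78 ms.
End-to-end = 2.36 ms.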